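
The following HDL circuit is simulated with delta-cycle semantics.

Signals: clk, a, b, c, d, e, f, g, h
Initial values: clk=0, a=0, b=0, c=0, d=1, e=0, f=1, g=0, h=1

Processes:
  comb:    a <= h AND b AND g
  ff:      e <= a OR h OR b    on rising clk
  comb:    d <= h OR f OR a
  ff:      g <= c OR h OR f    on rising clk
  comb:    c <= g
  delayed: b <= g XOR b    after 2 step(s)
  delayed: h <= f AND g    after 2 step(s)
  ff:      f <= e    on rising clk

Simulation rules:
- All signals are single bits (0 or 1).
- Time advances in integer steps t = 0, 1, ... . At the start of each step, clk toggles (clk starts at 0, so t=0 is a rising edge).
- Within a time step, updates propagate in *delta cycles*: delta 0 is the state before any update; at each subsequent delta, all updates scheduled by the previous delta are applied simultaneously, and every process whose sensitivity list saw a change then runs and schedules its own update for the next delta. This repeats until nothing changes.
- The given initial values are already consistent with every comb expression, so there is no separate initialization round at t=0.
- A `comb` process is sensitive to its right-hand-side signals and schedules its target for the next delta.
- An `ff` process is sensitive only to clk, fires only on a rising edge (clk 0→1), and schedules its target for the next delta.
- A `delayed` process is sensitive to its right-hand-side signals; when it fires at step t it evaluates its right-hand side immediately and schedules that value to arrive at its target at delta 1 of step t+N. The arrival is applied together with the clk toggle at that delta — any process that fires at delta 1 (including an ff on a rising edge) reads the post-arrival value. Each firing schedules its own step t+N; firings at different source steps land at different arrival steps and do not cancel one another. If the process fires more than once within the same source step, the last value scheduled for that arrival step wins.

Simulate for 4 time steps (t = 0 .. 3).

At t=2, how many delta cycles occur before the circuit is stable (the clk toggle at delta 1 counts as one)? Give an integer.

[bits: d,clk,c,a,e,h,f,b,g]
t=0: Δ0=100001100 Δ1=110001100 Δ2=110011001 Δ3=111011001 | 3Δ
t=1: Δ0=111011001 Δ1=101011001 | 1Δ
t=2: Δ0=101011001 Δ1=111010011 Δ2=011010111 Δ3=111010111 | 3Δ
t=3: Δ0=111010111 Δ1=101010111 | 1Δ

3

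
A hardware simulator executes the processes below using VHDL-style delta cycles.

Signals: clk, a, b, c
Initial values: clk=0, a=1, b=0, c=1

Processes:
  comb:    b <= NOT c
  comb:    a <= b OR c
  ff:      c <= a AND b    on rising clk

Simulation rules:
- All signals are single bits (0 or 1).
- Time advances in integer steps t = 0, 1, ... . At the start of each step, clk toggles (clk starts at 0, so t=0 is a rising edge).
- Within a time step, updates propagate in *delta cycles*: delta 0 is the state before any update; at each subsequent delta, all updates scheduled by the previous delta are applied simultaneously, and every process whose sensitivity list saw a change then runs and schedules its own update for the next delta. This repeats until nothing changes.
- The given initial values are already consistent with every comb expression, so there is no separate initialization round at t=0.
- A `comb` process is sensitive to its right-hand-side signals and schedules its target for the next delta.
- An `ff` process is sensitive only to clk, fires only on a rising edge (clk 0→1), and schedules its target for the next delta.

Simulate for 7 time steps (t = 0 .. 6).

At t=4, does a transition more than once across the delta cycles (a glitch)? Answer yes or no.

t=0 Δ0: clk=0 b=0 a=1 c=1
  Δ1: clk:0→1
  Δ2: c:1→0
  Δ3: b:0→1, a:1→0
  Δ4: a:0→1
  (4Δ to stable)
t=1 Δ0: clk=1 b=1 a=1 c=0
  Δ1: clk:1→0
  (1Δ to stable)
t=2 Δ0: clk=0 b=1 a=1 c=0
  Δ1: clk:0→1
  Δ2: c:0→1
  Δ3: b:1→0
  (3Δ to stable)
t=3 Δ0: clk=1 b=0 a=1 c=1
  Δ1: clk:1→0
  (1Δ to stable)
t=4 Δ0: clk=0 b=0 a=1 c=1
  Δ1: clk:0→1
  Δ2: c:1→0
  Δ3: b:0→1, a:1→0
  Δ4: a:0→1
  (4Δ to stable)
t=5 Δ0: clk=1 b=1 a=1 c=0
  Δ1: clk:1→0
  (1Δ to stable)
t=6 Δ0: clk=0 b=1 a=1 c=0
  Δ1: clk:0→1
  Δ2: c:0→1
  Δ3: b:1→0
  (3Δ to stable)

yes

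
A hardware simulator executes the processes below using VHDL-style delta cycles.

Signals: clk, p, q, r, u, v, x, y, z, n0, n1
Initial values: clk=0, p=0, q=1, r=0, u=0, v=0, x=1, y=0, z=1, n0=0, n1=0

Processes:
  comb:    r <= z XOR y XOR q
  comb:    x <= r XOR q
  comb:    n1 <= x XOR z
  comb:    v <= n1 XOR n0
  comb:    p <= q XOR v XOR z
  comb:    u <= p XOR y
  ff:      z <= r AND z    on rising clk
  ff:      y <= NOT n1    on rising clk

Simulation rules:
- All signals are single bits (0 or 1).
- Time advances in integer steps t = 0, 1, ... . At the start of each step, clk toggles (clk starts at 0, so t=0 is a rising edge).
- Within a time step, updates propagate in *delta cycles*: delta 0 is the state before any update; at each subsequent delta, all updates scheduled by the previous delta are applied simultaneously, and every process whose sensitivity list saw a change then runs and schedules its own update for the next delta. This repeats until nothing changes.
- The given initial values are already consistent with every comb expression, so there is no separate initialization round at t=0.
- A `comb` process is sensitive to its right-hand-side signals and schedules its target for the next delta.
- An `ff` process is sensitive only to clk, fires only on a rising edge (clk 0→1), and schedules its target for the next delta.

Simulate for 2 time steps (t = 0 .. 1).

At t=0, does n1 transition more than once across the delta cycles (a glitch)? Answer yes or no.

no

t=0 Δ0: z=1 y=0 r=0 v=0 p=0 u=0 q=1 x=1 n0=0 n1=0 clk=0
  Δ1: clk:0→1
  Δ2: z:1→0, y:0→1
  Δ3: p:0→1, u:0→1, n1:0→1
  Δ4: v:0→1, u:1→0
  Δ5: p:1→0
  Δ6: u:0→1
  (6Δ to stable)
t=1 Δ0: z=0 y=1 r=0 v=1 p=0 u=1 q=1 x=1 n0=0 n1=1 clk=1
  Δ1: clk:1→0
  (1Δ to stable)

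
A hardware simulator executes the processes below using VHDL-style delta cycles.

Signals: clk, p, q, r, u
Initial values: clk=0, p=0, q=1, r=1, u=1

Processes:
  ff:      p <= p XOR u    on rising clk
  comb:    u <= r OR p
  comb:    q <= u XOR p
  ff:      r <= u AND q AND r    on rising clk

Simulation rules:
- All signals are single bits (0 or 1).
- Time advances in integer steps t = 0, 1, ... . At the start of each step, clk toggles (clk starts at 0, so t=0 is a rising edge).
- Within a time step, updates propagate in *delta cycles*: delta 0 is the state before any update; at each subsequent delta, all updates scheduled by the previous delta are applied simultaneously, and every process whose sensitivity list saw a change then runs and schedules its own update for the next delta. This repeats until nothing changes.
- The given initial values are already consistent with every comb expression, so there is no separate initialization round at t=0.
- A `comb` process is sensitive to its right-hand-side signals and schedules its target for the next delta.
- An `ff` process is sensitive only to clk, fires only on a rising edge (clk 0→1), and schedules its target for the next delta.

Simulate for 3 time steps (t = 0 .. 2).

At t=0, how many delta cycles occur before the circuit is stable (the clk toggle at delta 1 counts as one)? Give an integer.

3

t0.Δ0 r=1 u=1 clk=0 p=0 q=1
t0.Δ1 r=1 u=1 clk=1 p=0 q=1
t0.Δ2 r=1 u=1 clk=1 p=1 q=1
t0.Δ3 r=1 u=1 clk=1 p=1 q=0
t1.Δ0 r=1 u=1 clk=1 p=1 q=0
t1.Δ1 r=1 u=1 clk=0 p=1 q=0
t2.Δ0 r=1 u=1 clk=0 p=1 q=0
t2.Δ1 r=1 u=1 clk=1 p=1 q=0
t2.Δ2 r=0 u=1 clk=1 p=0 q=0
t2.Δ3 r=0 u=0 clk=1 p=0 q=1
t2.Δ4 r=0 u=0 clk=1 p=0 q=0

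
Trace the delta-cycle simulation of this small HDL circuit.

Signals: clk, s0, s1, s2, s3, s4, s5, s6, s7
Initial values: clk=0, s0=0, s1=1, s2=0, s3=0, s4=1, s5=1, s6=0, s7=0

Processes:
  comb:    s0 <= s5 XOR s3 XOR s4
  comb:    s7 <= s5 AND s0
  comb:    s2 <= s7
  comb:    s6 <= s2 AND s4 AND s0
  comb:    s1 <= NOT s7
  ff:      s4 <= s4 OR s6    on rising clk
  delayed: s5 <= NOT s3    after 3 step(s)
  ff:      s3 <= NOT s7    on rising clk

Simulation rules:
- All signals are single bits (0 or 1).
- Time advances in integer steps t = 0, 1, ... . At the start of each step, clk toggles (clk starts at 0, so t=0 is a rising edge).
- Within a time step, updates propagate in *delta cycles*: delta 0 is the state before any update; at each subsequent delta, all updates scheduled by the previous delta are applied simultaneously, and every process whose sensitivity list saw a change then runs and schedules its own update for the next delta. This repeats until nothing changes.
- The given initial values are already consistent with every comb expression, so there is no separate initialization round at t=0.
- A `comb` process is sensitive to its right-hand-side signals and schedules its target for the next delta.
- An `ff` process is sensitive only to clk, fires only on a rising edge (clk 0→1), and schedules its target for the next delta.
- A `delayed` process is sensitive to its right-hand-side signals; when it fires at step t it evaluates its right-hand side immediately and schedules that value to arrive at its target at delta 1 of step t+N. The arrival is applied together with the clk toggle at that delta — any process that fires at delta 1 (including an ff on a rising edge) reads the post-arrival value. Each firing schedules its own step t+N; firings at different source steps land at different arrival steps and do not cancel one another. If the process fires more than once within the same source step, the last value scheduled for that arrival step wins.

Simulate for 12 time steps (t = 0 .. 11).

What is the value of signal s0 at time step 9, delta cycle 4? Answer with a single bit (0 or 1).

[bits: s1,s0,clk,s2,s7,s5,s6,s3,s4]
t=0: Δ0=100001001 Δ1=101001001 Δ2=101001011 Δ3=111001011 Δ4=111011011 Δ5=011111011 Δ6=011111111 | 6Δ
t=1: Δ0=011111111 Δ1=010111111 | 1Δ
t=2: Δ0=010111111 Δ1=011111111 Δ2=011111101 Δ3=001111101 Δ4=001101001 Δ5=101001001 | 5Δ
t=3: Δ0=101001001 Δ1=100000001 Δ2=110000001 | 2Δ
t=4: Δ0=110000001 Δ1=111000001 Δ2=111000011 Δ3=101000011 | 3Δ
t=5: Δ0=101000011 Δ1=100001011 Δ2=110001011 Δ3=110011011 Δ4=010111011 Δ5=010111111 | 5Δ
t=6: Δ0=010111111 Δ1=011111111 Δ2=011111101 Δ3=001111101 Δ4=001101001 Δ5=101001001 | 5Δ
t=7: Δ0=101001001 Δ1=100000001 Δ2=110000001 | 2Δ
t=8: Δ0=110000001 Δ1=111000001 Δ2=111000011 Δ3=101000011 | 3Δ
t=9: Δ0=101000011 Δ1=100001011 Δ2=110001011 Δ3=110011011 Δ4=010111011 Δ5=010111111 | 5Δ
t=10: Δ0=010111111 Δ1=011111111 Δ2=011111101 Δ3=001111101 Δ4=001101001 Δ5=101001001 | 5Δ
t=11: Δ0=101001001 Δ1=100000001 Δ2=110000001 | 2Δ

1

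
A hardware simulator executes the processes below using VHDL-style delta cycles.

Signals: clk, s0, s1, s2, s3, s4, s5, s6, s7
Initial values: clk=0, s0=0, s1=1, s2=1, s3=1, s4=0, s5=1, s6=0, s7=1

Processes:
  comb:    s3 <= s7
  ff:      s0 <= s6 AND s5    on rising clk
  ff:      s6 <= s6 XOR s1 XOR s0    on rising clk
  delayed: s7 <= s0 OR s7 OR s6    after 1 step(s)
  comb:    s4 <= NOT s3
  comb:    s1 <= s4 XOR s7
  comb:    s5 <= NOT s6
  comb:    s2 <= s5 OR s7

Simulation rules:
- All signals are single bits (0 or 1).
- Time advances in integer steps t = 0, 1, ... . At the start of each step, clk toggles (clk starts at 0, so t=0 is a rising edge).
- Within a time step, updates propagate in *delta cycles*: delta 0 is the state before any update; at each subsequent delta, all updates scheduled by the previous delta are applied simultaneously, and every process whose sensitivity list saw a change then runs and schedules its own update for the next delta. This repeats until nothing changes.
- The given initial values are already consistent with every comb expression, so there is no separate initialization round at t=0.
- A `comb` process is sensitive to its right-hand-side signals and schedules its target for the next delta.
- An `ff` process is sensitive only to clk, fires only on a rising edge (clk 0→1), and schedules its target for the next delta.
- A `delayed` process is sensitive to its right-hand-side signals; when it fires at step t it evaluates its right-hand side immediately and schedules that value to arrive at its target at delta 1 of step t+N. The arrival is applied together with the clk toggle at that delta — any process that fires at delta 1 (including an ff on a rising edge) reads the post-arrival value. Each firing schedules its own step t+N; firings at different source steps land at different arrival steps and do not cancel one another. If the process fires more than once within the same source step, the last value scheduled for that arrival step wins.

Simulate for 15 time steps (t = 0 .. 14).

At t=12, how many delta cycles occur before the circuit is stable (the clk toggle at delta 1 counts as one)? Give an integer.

3

[bits: s6,s5,s0,s3,s4,s1,clk,s7,s2]
t=0: Δ0=010101011 Δ1=010101111 Δ2=110101111 Δ3=100101111 | 3Δ
t=1: Δ0=100101111 Δ1=100101011 | 1Δ
t=2: Δ0=100101011 Δ1=100101111 Δ2=000101111 Δ3=010101111 | 3Δ
t=3: Δ0=010101111 Δ1=010101011 | 1Δ
t=4: Δ0=010101011 Δ1=010101111 Δ2=110101111 Δ3=100101111 | 3Δ
t=5: Δ0=100101111 Δ1=100101011 | 1Δ
t=6: Δ0=100101011 Δ1=100101111 Δ2=000101111 Δ3=010101111 | 3Δ
t=7: Δ0=010101111 Δ1=010101011 | 1Δ
t=8: Δ0=010101011 Δ1=010101111 Δ2=110101111 Δ3=100101111 | 3Δ
t=9: Δ0=100101111 Δ1=100101011 | 1Δ
t=10: Δ0=100101011 Δ1=100101111 Δ2=000101111 Δ3=010101111 | 3Δ
t=11: Δ0=010101111 Δ1=010101011 | 1Δ
t=12: Δ0=010101011 Δ1=010101111 Δ2=110101111 Δ3=100101111 | 3Δ
t=13: Δ0=100101111 Δ1=100101011 | 1Δ
t=14: Δ0=100101011 Δ1=100101111 Δ2=000101111 Δ3=010101111 | 3Δ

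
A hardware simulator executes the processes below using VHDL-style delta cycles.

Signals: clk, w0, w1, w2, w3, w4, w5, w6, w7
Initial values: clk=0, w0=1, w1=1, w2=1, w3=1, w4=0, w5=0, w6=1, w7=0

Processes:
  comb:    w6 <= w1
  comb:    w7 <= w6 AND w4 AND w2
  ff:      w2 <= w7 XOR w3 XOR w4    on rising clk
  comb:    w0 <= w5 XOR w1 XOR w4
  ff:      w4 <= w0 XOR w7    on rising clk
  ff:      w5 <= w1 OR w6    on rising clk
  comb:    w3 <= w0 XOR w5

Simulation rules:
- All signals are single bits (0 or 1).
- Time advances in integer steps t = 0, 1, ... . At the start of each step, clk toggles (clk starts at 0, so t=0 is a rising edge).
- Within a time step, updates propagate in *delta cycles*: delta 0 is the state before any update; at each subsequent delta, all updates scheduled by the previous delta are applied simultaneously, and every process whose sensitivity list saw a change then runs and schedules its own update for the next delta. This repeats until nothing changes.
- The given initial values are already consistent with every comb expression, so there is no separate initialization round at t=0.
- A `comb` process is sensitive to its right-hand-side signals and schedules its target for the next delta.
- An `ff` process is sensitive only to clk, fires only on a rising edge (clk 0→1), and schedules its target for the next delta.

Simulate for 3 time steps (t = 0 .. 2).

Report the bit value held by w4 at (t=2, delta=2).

0

t=0 Δ0: w3=1 w7=0 w2=1 w1=1 w0=1 w4=0 w5=0 w6=1 clk=0
  Δ1: clk:0→1
  Δ2: w4:0→1, w5:0→1
  Δ3: w3:1→0, w7:0→1
  (3Δ to stable)
t=1 Δ0: w3=0 w7=1 w2=1 w1=1 w0=1 w4=1 w5=1 w6=1 clk=1
  Δ1: clk:1→0
  (1Δ to stable)
t=2 Δ0: w3=0 w7=1 w2=1 w1=1 w0=1 w4=1 w5=1 w6=1 clk=0
  Δ1: clk:0→1
  Δ2: w2:1→0, w4:1→0
  Δ3: w7:1→0, w0:1→0
  Δ4: w3:0→1
  (4Δ to stable)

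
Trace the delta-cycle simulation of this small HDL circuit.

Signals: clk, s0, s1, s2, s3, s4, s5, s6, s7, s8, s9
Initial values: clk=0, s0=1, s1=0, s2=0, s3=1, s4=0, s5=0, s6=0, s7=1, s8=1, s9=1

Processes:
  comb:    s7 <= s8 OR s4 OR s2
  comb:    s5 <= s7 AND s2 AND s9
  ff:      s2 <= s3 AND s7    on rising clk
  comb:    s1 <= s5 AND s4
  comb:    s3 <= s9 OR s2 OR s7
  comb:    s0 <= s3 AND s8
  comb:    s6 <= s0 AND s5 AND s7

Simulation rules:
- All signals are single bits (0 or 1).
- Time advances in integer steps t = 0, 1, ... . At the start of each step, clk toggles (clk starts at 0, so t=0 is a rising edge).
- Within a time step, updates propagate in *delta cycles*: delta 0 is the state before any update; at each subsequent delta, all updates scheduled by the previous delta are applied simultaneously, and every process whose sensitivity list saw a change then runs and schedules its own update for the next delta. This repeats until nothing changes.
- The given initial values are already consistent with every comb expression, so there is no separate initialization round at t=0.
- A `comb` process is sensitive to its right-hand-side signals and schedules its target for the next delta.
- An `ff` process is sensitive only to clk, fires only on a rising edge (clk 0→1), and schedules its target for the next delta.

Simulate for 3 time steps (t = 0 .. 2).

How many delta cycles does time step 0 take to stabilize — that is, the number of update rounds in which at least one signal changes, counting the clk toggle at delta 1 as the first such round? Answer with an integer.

4

t0.Δ0 s9=1 s7=1 s2=0 s8=1 clk=0 s5=0 s1=0 s4=0 s0=1 s3=1 s6=0
t0.Δ1 s9=1 s7=1 s2=0 s8=1 clk=1 s5=0 s1=0 s4=0 s0=1 s3=1 s6=0
t0.Δ2 s9=1 s7=1 s2=1 s8=1 clk=1 s5=0 s1=0 s4=0 s0=1 s3=1 s6=0
t0.Δ3 s9=1 s7=1 s2=1 s8=1 clk=1 s5=1 s1=0 s4=0 s0=1 s3=1 s6=0
t0.Δ4 s9=1 s7=1 s2=1 s8=1 clk=1 s5=1 s1=0 s4=0 s0=1 s3=1 s6=1
t1.Δ0 s9=1 s7=1 s2=1 s8=1 clk=1 s5=1 s1=0 s4=0 s0=1 s3=1 s6=1
t1.Δ1 s9=1 s7=1 s2=1 s8=1 clk=0 s5=1 s1=0 s4=0 s0=1 s3=1 s6=1
t2.Δ0 s9=1 s7=1 s2=1 s8=1 clk=0 s5=1 s1=0 s4=0 s0=1 s3=1 s6=1
t2.Δ1 s9=1 s7=1 s2=1 s8=1 clk=1 s5=1 s1=0 s4=0 s0=1 s3=1 s6=1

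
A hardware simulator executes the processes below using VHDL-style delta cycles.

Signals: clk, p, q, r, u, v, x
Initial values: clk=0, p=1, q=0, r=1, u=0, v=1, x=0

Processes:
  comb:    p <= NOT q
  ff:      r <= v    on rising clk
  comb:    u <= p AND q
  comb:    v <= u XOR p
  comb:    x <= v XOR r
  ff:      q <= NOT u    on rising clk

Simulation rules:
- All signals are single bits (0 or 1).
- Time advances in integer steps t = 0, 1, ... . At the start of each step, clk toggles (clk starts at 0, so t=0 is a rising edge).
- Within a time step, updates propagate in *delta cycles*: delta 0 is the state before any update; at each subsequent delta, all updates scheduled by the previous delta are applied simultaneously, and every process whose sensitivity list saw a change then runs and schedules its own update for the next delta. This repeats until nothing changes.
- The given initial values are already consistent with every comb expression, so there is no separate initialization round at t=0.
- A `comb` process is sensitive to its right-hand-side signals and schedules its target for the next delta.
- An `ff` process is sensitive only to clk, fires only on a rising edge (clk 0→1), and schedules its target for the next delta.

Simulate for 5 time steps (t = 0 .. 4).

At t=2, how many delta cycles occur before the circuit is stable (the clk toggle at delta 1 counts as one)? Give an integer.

3

t0.Δ0 u=0 p=1 clk=0 r=1 v=1 x=0 q=0
t0.Δ1 u=0 p=1 clk=1 r=1 v=1 x=0 q=0
t0.Δ2 u=0 p=1 clk=1 r=1 v=1 x=0 q=1
t0.Δ3 u=1 p=0 clk=1 r=1 v=1 x=0 q=1
t0.Δ4 u=0 p=0 clk=1 r=1 v=1 x=0 q=1
t0.Δ5 u=0 p=0 clk=1 r=1 v=0 x=0 q=1
t0.Δ6 u=0 p=0 clk=1 r=1 v=0 x=1 q=1
t1.Δ0 u=0 p=0 clk=1 r=1 v=0 x=1 q=1
t1.Δ1 u=0 p=0 clk=0 r=1 v=0 x=1 q=1
t2.Δ0 u=0 p=0 clk=0 r=1 v=0 x=1 q=1
t2.Δ1 u=0 p=0 clk=1 r=1 v=0 x=1 q=1
t2.Δ2 u=0 p=0 clk=1 r=0 v=0 x=1 q=1
t2.Δ3 u=0 p=0 clk=1 r=0 v=0 x=0 q=1
t3.Δ0 u=0 p=0 clk=1 r=0 v=0 x=0 q=1
t3.Δ1 u=0 p=0 clk=0 r=0 v=0 x=0 q=1
t4.Δ0 u=0 p=0 clk=0 r=0 v=0 x=0 q=1
t4.Δ1 u=0 p=0 clk=1 r=0 v=0 x=0 q=1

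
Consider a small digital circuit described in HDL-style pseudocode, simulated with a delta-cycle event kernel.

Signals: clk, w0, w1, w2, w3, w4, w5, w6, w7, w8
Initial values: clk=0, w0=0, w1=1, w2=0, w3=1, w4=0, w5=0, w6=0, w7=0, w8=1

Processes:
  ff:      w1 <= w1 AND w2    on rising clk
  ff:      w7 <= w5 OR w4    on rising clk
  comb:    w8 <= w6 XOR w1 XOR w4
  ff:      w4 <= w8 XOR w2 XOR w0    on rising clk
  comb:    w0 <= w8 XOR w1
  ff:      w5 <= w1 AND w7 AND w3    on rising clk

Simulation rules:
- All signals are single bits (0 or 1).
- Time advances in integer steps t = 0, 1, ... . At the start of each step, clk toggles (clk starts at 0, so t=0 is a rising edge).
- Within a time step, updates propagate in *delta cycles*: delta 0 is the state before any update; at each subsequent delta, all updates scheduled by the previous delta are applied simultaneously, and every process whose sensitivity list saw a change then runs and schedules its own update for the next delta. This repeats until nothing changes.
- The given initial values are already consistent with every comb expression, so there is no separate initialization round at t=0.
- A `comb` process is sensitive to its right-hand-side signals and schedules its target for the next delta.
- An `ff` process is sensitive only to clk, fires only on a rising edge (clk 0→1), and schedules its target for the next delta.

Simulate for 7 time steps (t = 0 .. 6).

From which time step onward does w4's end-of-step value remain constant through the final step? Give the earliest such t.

[bits: w2,w1,w3,w4,w7,w6,clk,w0,w8,w5]
t=0: Δ0=0110000010 Δ1=0110001010 Δ2=0011001010 Δ3=0011001110 | 3Δ
t=1: Δ0=0011001110 Δ1=0011000110 | 1Δ
t=2: Δ0=0011000110 Δ1=0011001110 Δ2=0010101110 Δ3=0010101100 Δ4=0010101000 | 4Δ
t=3: Δ0=0010101000 Δ1=0010100000 | 1Δ
t=4: Δ0=0010100000 Δ1=0010101000 Δ2=0010001000 | 2Δ
t=5: Δ0=0010001000 Δ1=0010000000 | 1Δ
t=6: Δ0=0010000000 Δ1=0010001000 | 1Δ

2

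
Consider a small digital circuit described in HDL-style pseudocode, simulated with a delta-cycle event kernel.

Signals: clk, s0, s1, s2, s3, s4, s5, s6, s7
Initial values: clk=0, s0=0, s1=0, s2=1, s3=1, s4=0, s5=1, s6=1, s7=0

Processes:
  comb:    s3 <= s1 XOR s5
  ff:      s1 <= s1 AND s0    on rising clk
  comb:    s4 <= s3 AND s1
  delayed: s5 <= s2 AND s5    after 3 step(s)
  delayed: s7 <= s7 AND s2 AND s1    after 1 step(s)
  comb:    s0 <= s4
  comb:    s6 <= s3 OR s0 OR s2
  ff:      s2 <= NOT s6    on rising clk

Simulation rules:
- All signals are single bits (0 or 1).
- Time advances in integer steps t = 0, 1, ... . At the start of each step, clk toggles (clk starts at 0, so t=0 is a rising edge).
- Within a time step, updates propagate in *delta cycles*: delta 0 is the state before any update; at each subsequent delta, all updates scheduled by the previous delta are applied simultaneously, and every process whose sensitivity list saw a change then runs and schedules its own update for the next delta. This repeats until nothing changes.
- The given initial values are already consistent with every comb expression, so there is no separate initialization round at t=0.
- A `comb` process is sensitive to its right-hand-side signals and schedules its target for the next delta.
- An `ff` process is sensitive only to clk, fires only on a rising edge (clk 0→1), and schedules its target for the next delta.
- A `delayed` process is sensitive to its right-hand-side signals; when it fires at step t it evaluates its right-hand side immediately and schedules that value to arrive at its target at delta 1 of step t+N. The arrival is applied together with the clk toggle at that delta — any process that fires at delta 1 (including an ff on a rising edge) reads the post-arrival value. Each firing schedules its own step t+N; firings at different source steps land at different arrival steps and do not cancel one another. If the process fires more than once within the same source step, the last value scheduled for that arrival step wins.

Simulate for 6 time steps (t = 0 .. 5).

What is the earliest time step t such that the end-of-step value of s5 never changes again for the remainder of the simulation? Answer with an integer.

t0.Δ0 s4=0 s0=0 s5=1 s3=1 s1=0 s7=0 s2=1 clk=0 s6=1
t0.Δ1 s4=0 s0=0 s5=1 s3=1 s1=0 s7=0 s2=1 clk=1 s6=1
t0.Δ2 s4=0 s0=0 s5=1 s3=1 s1=0 s7=0 s2=0 clk=1 s6=1
t1.Δ0 s4=0 s0=0 s5=1 s3=1 s1=0 s7=0 s2=0 clk=1 s6=1
t1.Δ1 s4=0 s0=0 s5=1 s3=1 s1=0 s7=0 s2=0 clk=0 s6=1
t2.Δ0 s4=0 s0=0 s5=1 s3=1 s1=0 s7=0 s2=0 clk=0 s6=1
t2.Δ1 s4=0 s0=0 s5=1 s3=1 s1=0 s7=0 s2=0 clk=1 s6=1
t3.Δ0 s4=0 s0=0 s5=1 s3=1 s1=0 s7=0 s2=0 clk=1 s6=1
t3.Δ1 s4=0 s0=0 s5=0 s3=1 s1=0 s7=0 s2=0 clk=0 s6=1
t3.Δ2 s4=0 s0=0 s5=0 s3=0 s1=0 s7=0 s2=0 clk=0 s6=1
t3.Δ3 s4=0 s0=0 s5=0 s3=0 s1=0 s7=0 s2=0 clk=0 s6=0
t4.Δ0 s4=0 s0=0 s5=0 s3=0 s1=0 s7=0 s2=0 clk=0 s6=0
t4.Δ1 s4=0 s0=0 s5=0 s3=0 s1=0 s7=0 s2=0 clk=1 s6=0
t4.Δ2 s4=0 s0=0 s5=0 s3=0 s1=0 s7=0 s2=1 clk=1 s6=0
t4.Δ3 s4=0 s0=0 s5=0 s3=0 s1=0 s7=0 s2=1 clk=1 s6=1
t5.Δ0 s4=0 s0=0 s5=0 s3=0 s1=0 s7=0 s2=1 clk=1 s6=1
t5.Δ1 s4=0 s0=0 s5=0 s3=0 s1=0 s7=0 s2=1 clk=0 s6=1

3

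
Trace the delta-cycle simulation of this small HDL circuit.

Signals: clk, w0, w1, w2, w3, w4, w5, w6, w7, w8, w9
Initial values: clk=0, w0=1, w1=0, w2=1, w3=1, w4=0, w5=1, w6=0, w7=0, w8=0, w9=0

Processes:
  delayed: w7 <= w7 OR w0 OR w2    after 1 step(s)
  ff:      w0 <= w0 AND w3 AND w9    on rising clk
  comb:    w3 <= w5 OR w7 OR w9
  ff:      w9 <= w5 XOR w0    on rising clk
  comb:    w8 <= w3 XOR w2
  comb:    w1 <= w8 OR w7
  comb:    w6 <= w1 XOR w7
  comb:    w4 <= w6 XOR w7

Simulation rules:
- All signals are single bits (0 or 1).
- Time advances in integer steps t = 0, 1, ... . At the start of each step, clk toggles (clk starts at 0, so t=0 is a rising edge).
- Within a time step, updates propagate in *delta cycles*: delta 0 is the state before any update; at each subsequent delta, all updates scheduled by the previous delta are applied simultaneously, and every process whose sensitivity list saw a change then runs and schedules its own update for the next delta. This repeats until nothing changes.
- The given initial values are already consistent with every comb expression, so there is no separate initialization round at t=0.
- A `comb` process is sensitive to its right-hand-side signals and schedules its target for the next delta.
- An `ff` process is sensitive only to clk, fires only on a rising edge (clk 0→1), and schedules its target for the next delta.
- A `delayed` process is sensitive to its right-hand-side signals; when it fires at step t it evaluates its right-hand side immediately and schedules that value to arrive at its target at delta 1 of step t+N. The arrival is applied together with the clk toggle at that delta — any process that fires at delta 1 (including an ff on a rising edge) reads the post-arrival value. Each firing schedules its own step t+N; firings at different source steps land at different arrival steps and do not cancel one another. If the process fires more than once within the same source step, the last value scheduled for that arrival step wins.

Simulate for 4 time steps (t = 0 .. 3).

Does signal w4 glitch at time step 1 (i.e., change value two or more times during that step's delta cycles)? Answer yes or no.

yes

t=0 Δ0: w5=1 w1=0 w6=0 w8=0 w9=0 w3=1 w2=1 w0=1 w4=0 w7=0 clk=0
  Δ1: clk:0→1
  Δ2: w0:1→0
  (2Δ to stable)
t=1 Δ0: w5=1 w1=0 w6=0 w8=0 w9=0 w3=1 w2=1 w0=0 w4=0 w7=0 clk=1
  Δ1: w7:0→1, clk:1→0
  Δ2: w1:0→1, w6:0→1, w4:0→1
  Δ3: w6:1→0, w4:1→0
  Δ4: w4:0→1
  (4Δ to stable)
t=2 Δ0: w5=1 w1=1 w6=0 w8=0 w9=0 w3=1 w2=1 w0=0 w4=1 w7=1 clk=0
  Δ1: clk:0→1
  Δ2: w9:0→1
  (2Δ to stable)
t=3 Δ0: w5=1 w1=1 w6=0 w8=0 w9=1 w3=1 w2=1 w0=0 w4=1 w7=1 clk=1
  Δ1: clk:1→0
  (1Δ to stable)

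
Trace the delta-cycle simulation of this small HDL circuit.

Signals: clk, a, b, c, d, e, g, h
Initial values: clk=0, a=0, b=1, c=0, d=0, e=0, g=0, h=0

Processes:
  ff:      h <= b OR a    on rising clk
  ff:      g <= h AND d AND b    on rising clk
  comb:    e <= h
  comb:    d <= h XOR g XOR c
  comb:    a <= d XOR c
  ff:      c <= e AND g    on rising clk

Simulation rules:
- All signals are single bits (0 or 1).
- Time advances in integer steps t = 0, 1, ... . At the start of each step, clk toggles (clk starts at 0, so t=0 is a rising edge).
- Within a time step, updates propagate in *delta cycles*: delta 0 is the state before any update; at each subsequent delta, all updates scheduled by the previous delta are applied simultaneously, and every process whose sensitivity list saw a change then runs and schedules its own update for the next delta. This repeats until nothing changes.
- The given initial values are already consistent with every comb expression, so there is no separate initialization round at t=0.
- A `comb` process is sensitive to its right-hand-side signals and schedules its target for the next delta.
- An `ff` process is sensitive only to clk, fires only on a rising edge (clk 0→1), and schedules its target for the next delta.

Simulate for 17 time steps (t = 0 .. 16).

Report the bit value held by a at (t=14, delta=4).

0

t=0 Δ0: clk=0 e=0 a=0 c=0 h=0 d=0 g=0 b=1
  Δ1: clk:0→1
  Δ2: h:0→1
  Δ3: e:0→1, d:0→1
  Δ4: a:0→1
  (4Δ to stable)
t=1 Δ0: clk=1 e=1 a=1 c=0 h=1 d=1 g=0 b=1
  Δ1: clk:1→0
  (1Δ to stable)
t=2 Δ0: clk=0 e=1 a=1 c=0 h=1 d=1 g=0 b=1
  Δ1: clk:0→1
  Δ2: g:0→1
  Δ3: d:1→0
  Δ4: a:1→0
  (4Δ to stable)
t=3 Δ0: clk=1 e=1 a=0 c=0 h=1 d=0 g=1 b=1
  Δ1: clk:1→0
  (1Δ to stable)
t=4 Δ0: clk=0 e=1 a=0 c=0 h=1 d=0 g=1 b=1
  Δ1: clk:0→1
  Δ2: c:0→1, g:1→0
  Δ3: a:0→1
  (3Δ to stable)
t=5 Δ0: clk=1 e=1 a=1 c=1 h=1 d=0 g=0 b=1
  Δ1: clk:1→0
  (1Δ to stable)
t=6 Δ0: clk=0 e=1 a=1 c=1 h=1 d=0 g=0 b=1
  Δ1: clk:0→1
  Δ2: c:1→0
  Δ3: a:1→0, d:0→1
  Δ4: a:0→1
  (4Δ to stable)
t=7 Δ0: clk=1 e=1 a=1 c=0 h=1 d=1 g=0 b=1
  Δ1: clk:1→0
  (1Δ to stable)
t=8 Δ0: clk=0 e=1 a=1 c=0 h=1 d=1 g=0 b=1
  Δ1: clk:0→1
  Δ2: g:0→1
  Δ3: d:1→0
  Δ4: a:1→0
  (4Δ to stable)
t=9 Δ0: clk=1 e=1 a=0 c=0 h=1 d=0 g=1 b=1
  Δ1: clk:1→0
  (1Δ to stable)
t=10 Δ0: clk=0 e=1 a=0 c=0 h=1 d=0 g=1 b=1
  Δ1: clk:0→1
  Δ2: c:0→1, g:1→0
  Δ3: a:0→1
  (3Δ to stable)
t=11 Δ0: clk=1 e=1 a=1 c=1 h=1 d=0 g=0 b=1
  Δ1: clk:1→0
  (1Δ to stable)
t=12 Δ0: clk=0 e=1 a=1 c=1 h=1 d=0 g=0 b=1
  Δ1: clk:0→1
  Δ2: c:1→0
  Δ3: a:1→0, d:0→1
  Δ4: a:0→1
  (4Δ to stable)
t=13 Δ0: clk=1 e=1 a=1 c=0 h=1 d=1 g=0 b=1
  Δ1: clk:1→0
  (1Δ to stable)
t=14 Δ0: clk=0 e=1 a=1 c=0 h=1 d=1 g=0 b=1
  Δ1: clk:0→1
  Δ2: g:0→1
  Δ3: d:1→0
  Δ4: a:1→0
  (4Δ to stable)
t=15 Δ0: clk=1 e=1 a=0 c=0 h=1 d=0 g=1 b=1
  Δ1: clk:1→0
  (1Δ to stable)
t=16 Δ0: clk=0 e=1 a=0 c=0 h=1 d=0 g=1 b=1
  Δ1: clk:0→1
  Δ2: c:0→1, g:1→0
  Δ3: a:0→1
  (3Δ to stable)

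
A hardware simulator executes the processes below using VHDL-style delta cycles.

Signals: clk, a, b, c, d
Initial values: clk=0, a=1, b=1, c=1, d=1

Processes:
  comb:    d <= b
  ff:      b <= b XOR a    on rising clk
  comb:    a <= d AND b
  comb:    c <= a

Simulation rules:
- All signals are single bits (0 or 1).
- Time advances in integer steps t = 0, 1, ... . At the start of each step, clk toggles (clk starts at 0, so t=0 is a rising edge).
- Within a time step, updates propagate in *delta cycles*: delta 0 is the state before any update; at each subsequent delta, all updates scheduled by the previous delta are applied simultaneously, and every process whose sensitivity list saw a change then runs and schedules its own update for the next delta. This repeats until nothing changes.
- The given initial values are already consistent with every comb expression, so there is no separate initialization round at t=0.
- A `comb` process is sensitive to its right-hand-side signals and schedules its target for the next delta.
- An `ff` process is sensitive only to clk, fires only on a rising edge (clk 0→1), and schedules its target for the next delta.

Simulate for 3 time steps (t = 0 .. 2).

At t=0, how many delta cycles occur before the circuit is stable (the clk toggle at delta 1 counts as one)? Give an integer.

4

[bits: d,clk,c,b,a]
t=0: Δ0=10111 Δ1=11111 Δ2=11101 Δ3=01100 Δ4=01000 | 4Δ
t=1: Δ0=01000 Δ1=00000 | 1Δ
t=2: Δ0=00000 Δ1=01000 | 1Δ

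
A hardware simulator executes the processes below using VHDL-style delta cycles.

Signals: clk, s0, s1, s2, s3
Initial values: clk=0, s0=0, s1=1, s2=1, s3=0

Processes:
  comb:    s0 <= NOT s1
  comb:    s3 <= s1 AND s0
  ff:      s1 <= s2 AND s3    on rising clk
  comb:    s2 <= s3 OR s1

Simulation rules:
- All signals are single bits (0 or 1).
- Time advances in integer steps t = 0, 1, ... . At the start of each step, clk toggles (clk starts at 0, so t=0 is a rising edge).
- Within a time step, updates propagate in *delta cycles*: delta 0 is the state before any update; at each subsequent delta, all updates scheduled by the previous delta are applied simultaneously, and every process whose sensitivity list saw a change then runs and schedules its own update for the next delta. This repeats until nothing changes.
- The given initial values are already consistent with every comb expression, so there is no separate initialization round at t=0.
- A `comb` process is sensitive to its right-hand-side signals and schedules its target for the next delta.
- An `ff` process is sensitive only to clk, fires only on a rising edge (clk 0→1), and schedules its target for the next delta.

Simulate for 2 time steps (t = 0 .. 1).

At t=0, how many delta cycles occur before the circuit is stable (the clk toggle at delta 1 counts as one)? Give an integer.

t=0 Δ0: s2=1 s1=1 s3=0 clk=0 s0=0
  Δ1: clk:0→1
  Δ2: s1:1→0
  Δ3: s2:1→0, s0:0→1
  (3Δ to stable)
t=1 Δ0: s2=0 s1=0 s3=0 clk=1 s0=1
  Δ1: clk:1→0
  (1Δ to stable)

3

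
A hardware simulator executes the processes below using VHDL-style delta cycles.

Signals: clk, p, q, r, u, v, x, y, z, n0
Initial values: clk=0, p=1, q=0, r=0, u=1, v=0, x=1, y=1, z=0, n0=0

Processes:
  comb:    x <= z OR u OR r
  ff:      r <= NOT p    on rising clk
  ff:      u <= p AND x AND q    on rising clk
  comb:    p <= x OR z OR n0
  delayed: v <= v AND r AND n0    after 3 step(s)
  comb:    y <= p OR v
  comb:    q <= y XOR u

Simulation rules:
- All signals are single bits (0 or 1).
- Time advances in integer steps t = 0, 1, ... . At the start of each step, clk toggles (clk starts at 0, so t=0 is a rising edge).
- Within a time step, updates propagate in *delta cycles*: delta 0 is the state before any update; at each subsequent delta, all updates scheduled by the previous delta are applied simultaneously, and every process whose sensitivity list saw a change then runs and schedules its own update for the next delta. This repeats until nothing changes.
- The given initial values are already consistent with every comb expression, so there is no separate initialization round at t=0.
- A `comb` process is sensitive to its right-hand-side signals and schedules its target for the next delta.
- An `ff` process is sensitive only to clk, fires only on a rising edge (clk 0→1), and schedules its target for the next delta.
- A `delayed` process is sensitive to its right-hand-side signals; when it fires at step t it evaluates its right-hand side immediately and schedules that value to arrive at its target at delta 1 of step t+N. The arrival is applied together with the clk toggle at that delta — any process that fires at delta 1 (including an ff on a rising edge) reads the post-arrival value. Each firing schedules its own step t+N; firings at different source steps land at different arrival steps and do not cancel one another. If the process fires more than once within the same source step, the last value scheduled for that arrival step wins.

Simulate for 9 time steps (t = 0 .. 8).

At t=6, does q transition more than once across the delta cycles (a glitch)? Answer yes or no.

t0.Δ0 r=0 z=0 y=1 p=1 q=0 u=1 v=0 x=1 n0=0 clk=0
t0.Δ1 r=0 z=0 y=1 p=1 q=0 u=1 v=0 x=1 n0=0 clk=1
t0.Δ2 r=0 z=0 y=1 p=1 q=0 u=0 v=0 x=1 n0=0 clk=1
t0.Δ3 r=0 z=0 y=1 p=1 q=1 u=0 v=0 x=0 n0=0 clk=1
t0.Δ4 r=0 z=0 y=1 p=0 q=1 u=0 v=0 x=0 n0=0 clk=1
t0.Δ5 r=0 z=0 y=0 p=0 q=1 u=0 v=0 x=0 n0=0 clk=1
t0.Δ6 r=0 z=0 y=0 p=0 q=0 u=0 v=0 x=0 n0=0 clk=1
t1.Δ0 r=0 z=0 y=0 p=0 q=0 u=0 v=0 x=0 n0=0 clk=1
t1.Δ1 r=0 z=0 y=0 p=0 q=0 u=0 v=0 x=0 n0=0 clk=0
t2.Δ0 r=0 z=0 y=0 p=0 q=0 u=0 v=0 x=0 n0=0 clk=0
t2.Δ1 r=0 z=0 y=0 p=0 q=0 u=0 v=0 x=0 n0=0 clk=1
t2.Δ2 r=1 z=0 y=0 p=0 q=0 u=0 v=0 x=0 n0=0 clk=1
t2.Δ3 r=1 z=0 y=0 p=0 q=0 u=0 v=0 x=1 n0=0 clk=1
t2.Δ4 r=1 z=0 y=0 p=1 q=0 u=0 v=0 x=1 n0=0 clk=1
t2.Δ5 r=1 z=0 y=1 p=1 q=0 u=0 v=0 x=1 n0=0 clk=1
t2.Δ6 r=1 z=0 y=1 p=1 q=1 u=0 v=0 x=1 n0=0 clk=1
t3.Δ0 r=1 z=0 y=1 p=1 q=1 u=0 v=0 x=1 n0=0 clk=1
t3.Δ1 r=1 z=0 y=1 p=1 q=1 u=0 v=0 x=1 n0=0 clk=0
t4.Δ0 r=1 z=0 y=1 p=1 q=1 u=0 v=0 x=1 n0=0 clk=0
t4.Δ1 r=1 z=0 y=1 p=1 q=1 u=0 v=0 x=1 n0=0 clk=1
t4.Δ2 r=0 z=0 y=1 p=1 q=1 u=1 v=0 x=1 n0=0 clk=1
t4.Δ3 r=0 z=0 y=1 p=1 q=0 u=1 v=0 x=1 n0=0 clk=1
t5.Δ0 r=0 z=0 y=1 p=1 q=0 u=1 v=0 x=1 n0=0 clk=1
t5.Δ1 r=0 z=0 y=1 p=1 q=0 u=1 v=0 x=1 n0=0 clk=0
t6.Δ0 r=0 z=0 y=1 p=1 q=0 u=1 v=0 x=1 n0=0 clk=0
t6.Δ1 r=0 z=0 y=1 p=1 q=0 u=1 v=0 x=1 n0=0 clk=1
t6.Δ2 r=0 z=0 y=1 p=1 q=0 u=0 v=0 x=1 n0=0 clk=1
t6.Δ3 r=0 z=0 y=1 p=1 q=1 u=0 v=0 x=0 n0=0 clk=1
t6.Δ4 r=0 z=0 y=1 p=0 q=1 u=0 v=0 x=0 n0=0 clk=1
t6.Δ5 r=0 z=0 y=0 p=0 q=1 u=0 v=0 x=0 n0=0 clk=1
t6.Δ6 r=0 z=0 y=0 p=0 q=0 u=0 v=0 x=0 n0=0 clk=1
t7.Δ0 r=0 z=0 y=0 p=0 q=0 u=0 v=0 x=0 n0=0 clk=1
t7.Δ1 r=0 z=0 y=0 p=0 q=0 u=0 v=0 x=0 n0=0 clk=0
t8.Δ0 r=0 z=0 y=0 p=0 q=0 u=0 v=0 x=0 n0=0 clk=0
t8.Δ1 r=0 z=0 y=0 p=0 q=0 u=0 v=0 x=0 n0=0 clk=1
t8.Δ2 r=1 z=0 y=0 p=0 q=0 u=0 v=0 x=0 n0=0 clk=1
t8.Δ3 r=1 z=0 y=0 p=0 q=0 u=0 v=0 x=1 n0=0 clk=1
t8.Δ4 r=1 z=0 y=0 p=1 q=0 u=0 v=0 x=1 n0=0 clk=1
t8.Δ5 r=1 z=0 y=1 p=1 q=0 u=0 v=0 x=1 n0=0 clk=1
t8.Δ6 r=1 z=0 y=1 p=1 q=1 u=0 v=0 x=1 n0=0 clk=1

yes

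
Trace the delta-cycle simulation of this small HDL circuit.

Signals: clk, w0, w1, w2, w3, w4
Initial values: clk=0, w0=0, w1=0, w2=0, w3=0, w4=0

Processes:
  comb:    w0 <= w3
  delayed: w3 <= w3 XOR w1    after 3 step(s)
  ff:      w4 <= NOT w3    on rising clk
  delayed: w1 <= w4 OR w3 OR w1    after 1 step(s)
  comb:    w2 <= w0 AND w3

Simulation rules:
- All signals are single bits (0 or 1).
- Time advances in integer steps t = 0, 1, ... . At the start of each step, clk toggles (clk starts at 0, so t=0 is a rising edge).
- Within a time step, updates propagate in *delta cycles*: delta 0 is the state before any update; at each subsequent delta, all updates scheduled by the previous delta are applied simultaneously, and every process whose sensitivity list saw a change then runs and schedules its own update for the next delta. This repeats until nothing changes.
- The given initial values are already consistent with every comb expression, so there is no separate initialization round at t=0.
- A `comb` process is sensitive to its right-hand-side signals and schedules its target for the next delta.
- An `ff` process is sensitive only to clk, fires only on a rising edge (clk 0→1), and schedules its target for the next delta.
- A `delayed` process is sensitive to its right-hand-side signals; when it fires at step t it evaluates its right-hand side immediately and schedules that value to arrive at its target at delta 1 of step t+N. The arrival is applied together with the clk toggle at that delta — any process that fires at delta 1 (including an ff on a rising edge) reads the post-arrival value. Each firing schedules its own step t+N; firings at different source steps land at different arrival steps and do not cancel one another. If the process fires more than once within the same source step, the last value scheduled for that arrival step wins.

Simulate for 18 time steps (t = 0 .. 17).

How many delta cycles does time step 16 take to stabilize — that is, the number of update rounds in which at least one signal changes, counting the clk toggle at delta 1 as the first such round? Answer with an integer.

3

t0.Δ0 w2=0 w1=0 w3=0 w4=0 w0=0 clk=0
t0.Δ1 w2=0 w1=0 w3=0 w4=0 w0=0 clk=1
t0.Δ2 w2=0 w1=0 w3=0 w4=1 w0=0 clk=1
t1.Δ0 w2=0 w1=0 w3=0 w4=1 w0=0 clk=1
t1.Δ1 w2=0 w1=1 w3=0 w4=1 w0=0 clk=0
t2.Δ0 w2=0 w1=1 w3=0 w4=1 w0=0 clk=0
t2.Δ1 w2=0 w1=1 w3=0 w4=1 w0=0 clk=1
t3.Δ0 w2=0 w1=1 w3=0 w4=1 w0=0 clk=1
t3.Δ1 w2=0 w1=1 w3=0 w4=1 w0=0 clk=0
t4.Δ0 w2=0 w1=1 w3=0 w4=1 w0=0 clk=0
t4.Δ1 w2=0 w1=1 w3=1 w4=1 w0=0 clk=1
t4.Δ2 w2=0 w1=1 w3=1 w4=0 w0=1 clk=1
t4.Δ3 w2=1 w1=1 w3=1 w4=0 w0=1 clk=1
t5.Δ0 w2=1 w1=1 w3=1 w4=0 w0=1 clk=1
t5.Δ1 w2=1 w1=1 w3=1 w4=0 w0=1 clk=0
t6.Δ0 w2=1 w1=1 w3=1 w4=0 w0=1 clk=0
t6.Δ1 w2=1 w1=1 w3=1 w4=0 w0=1 clk=1
t7.Δ0 w2=1 w1=1 w3=1 w4=0 w0=1 clk=1
t7.Δ1 w2=1 w1=1 w3=0 w4=0 w0=1 clk=0
t7.Δ2 w2=0 w1=1 w3=0 w4=0 w0=0 clk=0
t8.Δ0 w2=0 w1=1 w3=0 w4=0 w0=0 clk=0
t8.Δ1 w2=0 w1=1 w3=0 w4=0 w0=0 clk=1
t8.Δ2 w2=0 w1=1 w3=0 w4=1 w0=0 clk=1
t9.Δ0 w2=0 w1=1 w3=0 w4=1 w0=0 clk=1
t9.Δ1 w2=0 w1=1 w3=0 w4=1 w0=0 clk=0
t10.Δ0 w2=0 w1=1 w3=0 w4=1 w0=0 clk=0
t10.Δ1 w2=0 w1=1 w3=1 w4=1 w0=0 clk=1
t10.Δ2 w2=0 w1=1 w3=1 w4=0 w0=1 clk=1
t10.Δ3 w2=1 w1=1 w3=1 w4=0 w0=1 clk=1
t11.Δ0 w2=1 w1=1 w3=1 w4=0 w0=1 clk=1
t11.Δ1 w2=1 w1=1 w3=1 w4=0 w0=1 clk=0
t12.Δ0 w2=1 w1=1 w3=1 w4=0 w0=1 clk=0
t12.Δ1 w2=1 w1=1 w3=1 w4=0 w0=1 clk=1
t13.Δ0 w2=1 w1=1 w3=1 w4=0 w0=1 clk=1
t13.Δ1 w2=1 w1=1 w3=0 w4=0 w0=1 clk=0
t13.Δ2 w2=0 w1=1 w3=0 w4=0 w0=0 clk=0
t14.Δ0 w2=0 w1=1 w3=0 w4=0 w0=0 clk=0
t14.Δ1 w2=0 w1=1 w3=0 w4=0 w0=0 clk=1
t14.Δ2 w2=0 w1=1 w3=0 w4=1 w0=0 clk=1
t15.Δ0 w2=0 w1=1 w3=0 w4=1 w0=0 clk=1
t15.Δ1 w2=0 w1=1 w3=0 w4=1 w0=0 clk=0
t16.Δ0 w2=0 w1=1 w3=0 w4=1 w0=0 clk=0
t16.Δ1 w2=0 w1=1 w3=1 w4=1 w0=0 clk=1
t16.Δ2 w2=0 w1=1 w3=1 w4=0 w0=1 clk=1
t16.Δ3 w2=1 w1=1 w3=1 w4=0 w0=1 clk=1
t17.Δ0 w2=1 w1=1 w3=1 w4=0 w0=1 clk=1
t17.Δ1 w2=1 w1=1 w3=1 w4=0 w0=1 clk=0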